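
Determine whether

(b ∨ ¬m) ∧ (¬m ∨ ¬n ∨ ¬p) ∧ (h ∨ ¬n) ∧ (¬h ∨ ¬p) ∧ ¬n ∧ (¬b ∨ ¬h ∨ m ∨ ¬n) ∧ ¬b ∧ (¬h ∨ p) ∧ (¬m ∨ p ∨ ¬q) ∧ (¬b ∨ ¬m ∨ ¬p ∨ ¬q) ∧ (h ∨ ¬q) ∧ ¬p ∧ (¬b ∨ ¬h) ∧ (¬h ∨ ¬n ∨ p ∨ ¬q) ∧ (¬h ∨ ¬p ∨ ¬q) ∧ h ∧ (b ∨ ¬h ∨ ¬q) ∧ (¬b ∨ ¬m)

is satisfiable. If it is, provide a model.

UNSATISFIABLE

Case h = True:
  (¬h ∨ ¬p) forces p = False.
  Clause (¬h ∨ p) is falsified — contradiction.
Case h = False:
  Clause (h) is falsified — contradiction.
Both cases fail, so the formula is unsatisfiable.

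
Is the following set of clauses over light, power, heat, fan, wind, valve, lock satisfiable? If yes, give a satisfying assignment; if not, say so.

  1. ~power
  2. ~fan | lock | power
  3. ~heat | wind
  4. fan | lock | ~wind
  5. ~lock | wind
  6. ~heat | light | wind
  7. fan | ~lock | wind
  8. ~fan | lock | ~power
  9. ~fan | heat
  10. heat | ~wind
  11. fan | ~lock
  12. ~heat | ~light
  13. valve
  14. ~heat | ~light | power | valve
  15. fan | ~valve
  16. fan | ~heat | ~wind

Unit clause (~power) forces power = False.
Unit clause (valve) forces valve = True.
In (fan | ~valve) only fan is left, so fan = True.
In (~fan | lock | power) only lock is left, so lock = True.
In (~lock | wind) only wind is left, so wind = True.
In (~fan | heat) only heat is left, so heat = True.
In (~heat | ~light) only ~light is left, so light = False.
All clauses satisfied.

light = False; power = False; heat = True; fan = True; wind = True; valve = True; lock = True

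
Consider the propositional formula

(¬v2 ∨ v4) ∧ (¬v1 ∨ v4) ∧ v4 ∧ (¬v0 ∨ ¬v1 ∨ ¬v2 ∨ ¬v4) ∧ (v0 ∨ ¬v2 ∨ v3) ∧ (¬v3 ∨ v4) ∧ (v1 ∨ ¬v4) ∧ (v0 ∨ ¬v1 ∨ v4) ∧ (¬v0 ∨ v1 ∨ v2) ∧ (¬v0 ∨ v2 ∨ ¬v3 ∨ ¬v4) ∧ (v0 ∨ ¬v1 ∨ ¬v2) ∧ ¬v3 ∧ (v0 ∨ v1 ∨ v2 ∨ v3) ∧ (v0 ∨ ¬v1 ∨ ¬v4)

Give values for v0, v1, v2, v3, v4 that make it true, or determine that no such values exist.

Unit clause (v4) forces v4 = True.
In (v1 ∨ ¬v4) only v1 is left, so v1 = True.
Unit clause (¬v3) forces v3 = False.
In (v0 ∨ ¬v1 ∨ ¬v4) only v0 is left, so v0 = True.
In (¬v0 ∨ ¬v1 ∨ ¬v2 ∨ ¬v4) only ¬v2 is left, so v2 = False.
All clauses satisfied.

v0: True, v1: True, v2: False, v3: False, v4: True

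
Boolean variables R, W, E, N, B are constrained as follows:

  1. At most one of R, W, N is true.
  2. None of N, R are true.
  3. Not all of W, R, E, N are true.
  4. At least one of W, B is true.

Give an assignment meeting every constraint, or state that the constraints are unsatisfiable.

R = False, W = True, E = False, N = False, B = True

  (1) {R, W, N}: 1 true — at most one ✓
  (2) {N, R}: 0 true — none ✓
  (3) {W, R, E, N}: 1/4 true — not all ✓
  (4) {W, B}: 2 true — at least one ✓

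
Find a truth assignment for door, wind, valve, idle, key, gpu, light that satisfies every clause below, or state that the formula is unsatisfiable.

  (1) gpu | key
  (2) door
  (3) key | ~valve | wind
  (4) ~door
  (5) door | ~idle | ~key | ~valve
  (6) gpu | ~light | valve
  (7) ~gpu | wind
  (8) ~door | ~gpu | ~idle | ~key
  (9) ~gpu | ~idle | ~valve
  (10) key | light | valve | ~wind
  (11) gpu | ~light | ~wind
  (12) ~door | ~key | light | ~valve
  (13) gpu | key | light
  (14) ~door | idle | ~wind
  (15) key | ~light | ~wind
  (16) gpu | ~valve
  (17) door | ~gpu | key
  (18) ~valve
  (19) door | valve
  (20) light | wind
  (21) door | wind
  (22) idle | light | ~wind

The formula is unsatisfiable.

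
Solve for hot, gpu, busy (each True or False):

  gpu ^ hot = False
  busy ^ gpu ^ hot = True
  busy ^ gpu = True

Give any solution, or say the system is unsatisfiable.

hot: False, gpu: False, busy: True

gpu ^ hot = F ^ F = False ✓
busy ^ gpu ^ hot = T ^ F ^ F = True ✓
busy ^ gpu = T ^ F = True ✓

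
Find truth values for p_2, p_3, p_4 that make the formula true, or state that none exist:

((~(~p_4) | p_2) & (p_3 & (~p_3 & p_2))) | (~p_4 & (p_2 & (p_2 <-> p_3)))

p_2 = True, p_3 = True, p_4 = False

  ((~(~p_4) | p_2) & (p_3 & (~p_3 & p_2))) | (~p_4 & (p_2 & (p_2 <-> p_3))) = True
    (~(~p_4) | p_2) & (p_3 & (~p_3 & p_2)) = False
      ~(~p_4) | p_2 = True
        ~(~p_4) = False
          ~p_4 = True
      p_3 & (~p_3 & p_2) = False
        ~p_3 & p_2 = False
          ~p_3 = False
    ~p_4 & (p_2 & (p_2 <-> p_3)) = True
      ~p_4 = True
      p_2 & (p_2 <-> p_3) = True
        p_2 <-> p_3 = True
The formula evaluates to True.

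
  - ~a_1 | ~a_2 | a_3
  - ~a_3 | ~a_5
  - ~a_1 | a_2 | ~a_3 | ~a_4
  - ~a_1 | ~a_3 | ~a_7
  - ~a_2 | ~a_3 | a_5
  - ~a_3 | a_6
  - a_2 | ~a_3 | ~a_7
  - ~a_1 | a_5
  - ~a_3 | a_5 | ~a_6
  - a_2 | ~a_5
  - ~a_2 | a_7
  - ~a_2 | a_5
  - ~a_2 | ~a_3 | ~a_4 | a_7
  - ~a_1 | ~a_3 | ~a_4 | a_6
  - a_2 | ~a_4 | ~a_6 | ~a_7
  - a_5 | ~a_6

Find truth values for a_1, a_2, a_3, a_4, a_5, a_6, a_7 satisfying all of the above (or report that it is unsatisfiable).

a_1=F; a_2=T; a_3=F; a_4=F; a_5=T; a_6=T; a_7=T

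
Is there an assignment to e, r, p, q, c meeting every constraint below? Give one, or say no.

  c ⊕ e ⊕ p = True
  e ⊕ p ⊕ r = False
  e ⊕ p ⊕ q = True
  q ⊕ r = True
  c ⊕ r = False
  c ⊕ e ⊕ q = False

No satisfying assignment exists.

Adding constraints 1, 2, 5 mod 2: every variable appears an even number of times on the left, so the left side is 0.
But the right sides sum to 1 (mod 2). 0 ≠ 1 — the system is inconsistent.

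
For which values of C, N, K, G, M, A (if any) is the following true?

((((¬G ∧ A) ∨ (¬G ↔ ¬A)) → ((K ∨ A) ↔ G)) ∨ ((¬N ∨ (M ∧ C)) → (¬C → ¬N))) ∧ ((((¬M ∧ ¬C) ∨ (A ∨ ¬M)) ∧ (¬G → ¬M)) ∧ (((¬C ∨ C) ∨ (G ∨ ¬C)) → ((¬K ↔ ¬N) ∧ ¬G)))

C = False, N = False, K = False, G = False, M = False, A = True

  (((¬G ∧ A) ∨ (¬G ↔ ¬A)) → ((K ∨ A) ↔ G)) ∨ ((¬N ∨ (M ∧ C)) → (¬C → ¬N)) = True
    ((¬G ∧ A) ∨ (¬G ↔ ¬A)) → ((K ∨ A) ↔ G) = False
      (¬G ∧ A) ∨ (¬G ↔ ¬A) = True
        ¬G ∧ A = True
          ¬G = True
        ¬G ↔ ¬A = False
          ¬G = True
          ¬A = False
      (K ∨ A) ↔ G = False
        K ∨ A = True
    (¬N ∨ (M ∧ C)) → (¬C → ¬N) = True
      ¬N ∨ (M ∧ C) = True
        ¬N = True
        M ∧ C = False
      ¬C → ¬N = True
        ¬C = True
        ¬N = True
  (((¬M ∧ ¬C) ∨ (A ∨ ¬M)) ∧ (¬G → ¬M)) ∧ (((¬C ∨ C) ∨ (G ∨ ¬C)) → ((¬K ↔ ¬N) ∧ ¬G)) = True
    ((¬M ∧ ¬C) ∨ (A ∨ ¬M)) ∧ (¬G → ¬M) = True
      (¬M ∧ ¬C) ∨ (A ∨ ¬M) = True
        ¬M ∧ ¬C = True
          ¬M = True
          ¬C = True
        A ∨ ¬M = True
          ¬M = True
      ¬G → ¬M = True
        ¬G = True
        ¬M = True
    ((¬C ∨ C) ∨ (G ∨ ¬C)) → ((¬K ↔ ¬N) ∧ ¬G) = True
      (¬C ∨ C) ∨ (G ∨ ¬C) = True
        ¬C ∨ C = True
          ¬C = True
        G ∨ ¬C = True
          ¬C = True
      (¬K ↔ ¬N) ∧ ¬G = True
        ¬K ↔ ¬N = True
          ¬K = True
          ¬N = True
        ¬G = True
Both conjuncts True, so the formula holds.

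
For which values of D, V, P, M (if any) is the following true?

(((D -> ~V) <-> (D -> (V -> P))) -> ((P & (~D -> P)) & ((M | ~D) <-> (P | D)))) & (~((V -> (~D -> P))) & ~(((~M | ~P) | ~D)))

UNSATISFIABLE

Case D = True: the conjunct ~((V -> (~D -> P))) becomes ~((V -> True)) = False.
Case D = False: the conjunct ~(((~M | ~P) | ~D)) becomes ~(((~M | ~P) | True)) = False.
Both cases fail — unsatisfiable.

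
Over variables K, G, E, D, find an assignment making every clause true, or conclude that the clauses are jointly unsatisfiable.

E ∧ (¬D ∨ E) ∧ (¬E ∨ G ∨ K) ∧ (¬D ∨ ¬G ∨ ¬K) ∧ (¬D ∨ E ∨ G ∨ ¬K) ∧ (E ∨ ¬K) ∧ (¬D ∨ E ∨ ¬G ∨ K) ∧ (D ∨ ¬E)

K: False, G: True, E: True, D: True

Unit clause (E) forces E = True.
In (D ∨ ¬E) only D is left, so D = True.
Set K = False.
  then (¬E ∨ G ∨ K) forces G = True.
All clauses satisfied.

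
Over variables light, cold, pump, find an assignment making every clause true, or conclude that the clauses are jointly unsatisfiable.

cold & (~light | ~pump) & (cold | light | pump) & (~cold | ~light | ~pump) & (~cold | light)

light = True, cold = True, pump = False

Unit clause (cold) forces cold = True.
In (~cold | light) only light is left, so light = True.
In (~light | ~pump) only ~pump is left, so pump = False.
Check each clause:
  (cold): cold holds.
  (~light | ~pump): ~pump holds.
  (cold | light | pump): cold holds.
  (~cold | ~light | ~pump): ~pump holds.
  (~cold | light): light holds.
All clauses satisfied.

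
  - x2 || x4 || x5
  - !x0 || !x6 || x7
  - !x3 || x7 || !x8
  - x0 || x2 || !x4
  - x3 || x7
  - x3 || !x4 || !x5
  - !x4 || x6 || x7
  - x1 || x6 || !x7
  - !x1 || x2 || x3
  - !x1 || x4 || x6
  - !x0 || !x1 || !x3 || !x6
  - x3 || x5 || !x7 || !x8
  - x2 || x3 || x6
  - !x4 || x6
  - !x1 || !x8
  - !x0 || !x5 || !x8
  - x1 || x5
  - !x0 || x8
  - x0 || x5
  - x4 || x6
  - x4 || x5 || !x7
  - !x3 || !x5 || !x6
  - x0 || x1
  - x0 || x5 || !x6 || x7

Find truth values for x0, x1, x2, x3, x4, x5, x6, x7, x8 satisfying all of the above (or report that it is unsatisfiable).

Try x0 = True:
  (!x0 || x8) forces x8 = True.
  (!x1 || !x8) forces x1 = False.
  (!x0 || !x5 || !x8) forces x5 = False.
  clause (x1 || x5) is falsified — backtrack.
So x0 = False.
  then (x0 || x5) forces x5 = True.
  then (x0 || x1) forces x1 = True.
  then (!x1 || !x8) forces x8 = False.
Set x2 = True.
Set x3 = False.
  then (x3 || x7) forces x7 = True.
  then (x3 || !x4 || !x5) forces x4 = False.
  then (!x1 || x4 || x6) forces x6 = True.
All clauses satisfied.

x0=F, x1=T, x2=T, x3=F, x4=F, x5=T, x6=T, x7=T, x8=F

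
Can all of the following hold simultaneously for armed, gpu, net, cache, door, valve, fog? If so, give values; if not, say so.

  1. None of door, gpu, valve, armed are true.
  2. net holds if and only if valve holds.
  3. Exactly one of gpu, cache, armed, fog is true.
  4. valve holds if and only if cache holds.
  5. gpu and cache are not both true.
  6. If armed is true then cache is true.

armed = False, gpu = False, net = False, cache = False, door = False, valve = False, fog = True

  (1) {door, gpu, valve, armed}: 0 true — none ✓
  (2) net=F, valve=F — same ✓
  (3) {gpu, cache, armed, fog}: 1 true — exactly one ✓
  (4) valve=F, cache=F — same ✓
  (5) gpu=F, cache=F — not both ✓
  (6) armed=F ⇒ cache: vacuous ✓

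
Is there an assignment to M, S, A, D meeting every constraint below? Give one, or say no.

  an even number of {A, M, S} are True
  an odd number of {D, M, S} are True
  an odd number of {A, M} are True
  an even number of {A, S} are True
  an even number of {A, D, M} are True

Adding constraints 2, 4, 5 mod 2: every variable appears an even number of times on the left, so the left side is 0.
But the right sides sum to 1 (mod 2). 0 ≠ 1 — the system is inconsistent.

Unsatisfiable — no assignment works.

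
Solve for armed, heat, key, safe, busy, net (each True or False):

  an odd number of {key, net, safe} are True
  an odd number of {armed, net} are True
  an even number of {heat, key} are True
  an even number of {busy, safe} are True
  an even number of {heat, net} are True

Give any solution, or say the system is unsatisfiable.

armed = False; heat = True; key = True; safe = True; busy = True; net = True

{key, net, safe}: 3 true → odd ✓
{armed, net}: 1 true → odd ✓
{heat, key}: 2 true → even ✓
{busy, safe}: 2 true → even ✓
{heat, net}: 2 true → even ✓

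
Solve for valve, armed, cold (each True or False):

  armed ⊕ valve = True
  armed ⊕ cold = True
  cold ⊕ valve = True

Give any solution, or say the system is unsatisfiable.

Adding constraints 1, 2, 3 mod 2: every variable appears an even number of times on the left, so the left side is 0.
But the right sides sum to 1 (mod 2). 0 ≠ 1 — the system is inconsistent.

Unsatisfiable — no assignment works.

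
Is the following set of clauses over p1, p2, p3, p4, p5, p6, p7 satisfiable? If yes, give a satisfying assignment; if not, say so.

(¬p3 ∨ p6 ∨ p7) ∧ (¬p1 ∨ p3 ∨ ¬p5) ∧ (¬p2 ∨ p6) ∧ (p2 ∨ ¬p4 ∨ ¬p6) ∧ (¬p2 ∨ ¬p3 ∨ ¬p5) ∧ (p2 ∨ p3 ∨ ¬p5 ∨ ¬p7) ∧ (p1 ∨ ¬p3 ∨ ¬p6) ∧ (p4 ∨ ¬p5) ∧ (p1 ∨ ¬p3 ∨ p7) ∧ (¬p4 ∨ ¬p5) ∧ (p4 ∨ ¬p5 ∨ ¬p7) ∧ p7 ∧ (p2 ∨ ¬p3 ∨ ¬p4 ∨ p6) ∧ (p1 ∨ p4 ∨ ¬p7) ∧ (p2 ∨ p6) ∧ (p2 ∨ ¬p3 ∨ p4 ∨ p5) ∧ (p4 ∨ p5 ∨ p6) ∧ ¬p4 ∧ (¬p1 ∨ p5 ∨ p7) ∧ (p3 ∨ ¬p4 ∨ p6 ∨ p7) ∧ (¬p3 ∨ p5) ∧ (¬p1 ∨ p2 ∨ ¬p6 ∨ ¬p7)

Unit clause (p7) forces p7 = True.
Unit clause (¬p4) forces p4 = False.
In (p4 ∨ ¬p5) only ¬p5 is left, so p5 = False.
In (p1 ∨ p4 ∨ ¬p7) only p1 is left, so p1 = True.
In (p4 ∨ p5 ∨ p6) only p6 is left, so p6 = True.
In (¬p3 ∨ p5) only ¬p3 is left, so p3 = False.
In (¬p1 ∨ p2 ∨ ¬p6 ∨ ¬p7) only p2 is left, so p2 = True.
All clauses satisfied.

p1=T; p2=T; p3=F; p4=F; p5=F; p6=T; p7=T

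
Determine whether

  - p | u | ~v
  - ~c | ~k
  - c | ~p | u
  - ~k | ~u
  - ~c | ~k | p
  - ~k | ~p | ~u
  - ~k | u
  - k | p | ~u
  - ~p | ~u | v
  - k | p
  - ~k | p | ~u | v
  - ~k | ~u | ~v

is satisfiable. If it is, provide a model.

k=F, v=T, p=T, u=F, c=T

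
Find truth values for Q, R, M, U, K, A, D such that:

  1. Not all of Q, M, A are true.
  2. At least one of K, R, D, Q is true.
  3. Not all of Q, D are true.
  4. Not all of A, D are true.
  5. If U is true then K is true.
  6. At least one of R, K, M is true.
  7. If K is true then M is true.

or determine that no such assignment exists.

Q=F; R=F; M=T; U=F; K=T; A=T; D=F

  (1) {Q, M, A}: 2/3 true — not all ✓
  (2) {K, R, D, Q}: 1 true — at least one ✓
  (3) {Q, D}: 0/2 true — not all ✓
  (4) {A, D}: 1/2 true — not all ✓
  (5) U=F ⇒ K: vacuous ✓
  (6) {R, K, M}: 2 true — at least one ✓
  (7) K=T ⇒ M: T ✓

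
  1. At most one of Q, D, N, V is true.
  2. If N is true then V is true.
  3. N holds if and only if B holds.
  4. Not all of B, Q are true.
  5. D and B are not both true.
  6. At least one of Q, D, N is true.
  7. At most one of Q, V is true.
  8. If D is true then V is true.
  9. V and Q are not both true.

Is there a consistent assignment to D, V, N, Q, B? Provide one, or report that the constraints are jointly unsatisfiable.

D = False, V = False, N = False, Q = True, B = False

  (1) {Q, D, N, V}: 1 true — at most one ✓
  (2) N=F ⇒ V: vacuous ✓
  (3) N=F, B=F — same ✓
  (4) {B, Q}: 1/2 true — not all ✓
  (5) D=F, B=F — not both ✓
  (6) {Q, D, N}: 1 true — at least one ✓
  (7) {Q, V}: 1 true — at most one ✓
  (8) D=F ⇒ V: vacuous ✓
  (9) V=F, Q=T — not both ✓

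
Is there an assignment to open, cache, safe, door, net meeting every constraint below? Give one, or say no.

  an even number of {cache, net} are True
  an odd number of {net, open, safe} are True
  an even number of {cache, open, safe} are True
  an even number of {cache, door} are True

Unsatisfiable — no assignment works.

Adding constraints 1, 2, 3 mod 2: every variable appears an even number of times on the left, so the left side is 0.
But the right sides sum to 1 (mod 2). 0 ≠ 1 — the system is inconsistent.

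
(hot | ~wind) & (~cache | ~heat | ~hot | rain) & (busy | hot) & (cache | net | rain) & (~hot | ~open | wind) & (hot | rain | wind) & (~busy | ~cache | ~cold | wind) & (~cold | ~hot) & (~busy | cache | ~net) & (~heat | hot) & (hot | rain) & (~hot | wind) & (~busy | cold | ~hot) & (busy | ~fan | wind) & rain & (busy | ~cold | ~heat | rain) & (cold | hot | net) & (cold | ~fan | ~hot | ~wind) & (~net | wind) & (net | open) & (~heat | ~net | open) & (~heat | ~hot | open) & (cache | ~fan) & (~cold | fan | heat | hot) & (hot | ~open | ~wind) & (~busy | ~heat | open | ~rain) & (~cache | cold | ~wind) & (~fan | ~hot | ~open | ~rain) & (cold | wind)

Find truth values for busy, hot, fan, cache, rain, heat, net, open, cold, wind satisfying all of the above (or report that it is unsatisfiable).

Unit clause (rain) forces rain = True.
Set busy = False.
  then (busy | hot) forces hot = True.
  then (~cold | ~hot) forces cold = False.
  then (~hot | wind) forces wind = True.
  then (cold | ~fan | ~hot | ~wind) forces fan = False.
  then (~cache | cold | ~wind) forces cache = False.
Set heat = True.
  then (~heat | ~hot | open) forces open = True.
Set net = True.
All clauses satisfied.

busy = False, hot = True, fan = False, cache = False, rain = True, heat = True, net = True, open = True, cold = False, wind = True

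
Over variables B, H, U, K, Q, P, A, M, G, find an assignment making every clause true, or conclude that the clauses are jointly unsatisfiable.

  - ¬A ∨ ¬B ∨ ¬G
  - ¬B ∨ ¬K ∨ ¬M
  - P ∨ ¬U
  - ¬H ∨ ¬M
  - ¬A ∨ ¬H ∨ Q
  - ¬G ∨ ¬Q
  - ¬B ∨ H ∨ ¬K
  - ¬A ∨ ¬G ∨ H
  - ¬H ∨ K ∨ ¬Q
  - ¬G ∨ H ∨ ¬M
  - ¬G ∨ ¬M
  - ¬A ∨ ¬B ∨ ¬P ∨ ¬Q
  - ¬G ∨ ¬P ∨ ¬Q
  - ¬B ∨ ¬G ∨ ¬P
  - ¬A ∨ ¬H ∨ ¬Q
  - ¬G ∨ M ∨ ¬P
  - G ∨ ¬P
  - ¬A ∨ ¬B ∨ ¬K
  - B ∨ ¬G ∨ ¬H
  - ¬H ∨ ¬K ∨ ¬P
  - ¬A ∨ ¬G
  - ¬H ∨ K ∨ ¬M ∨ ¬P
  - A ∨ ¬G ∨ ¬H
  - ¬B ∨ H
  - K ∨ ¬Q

Set B = False.
Set H = False.
Set U = False.
Set K = False.
  then (K ∨ ¬Q) forces Q = False.
Try P = True:
  (G ∨ ¬P) forces G = True.
  (¬A ∨ ¬G ∨ H) forces A = False.
  (¬G ∨ H ∨ ¬M) forces M = False.
  clause (¬G ∨ M ∨ ¬P) is falsified — backtrack.
So P = False.
Set A = False.
Set M = False.
Set G = False.
All clauses satisfied.

B: False, H: False, U: False, K: False, Q: False, P: False, A: False, M: False, G: False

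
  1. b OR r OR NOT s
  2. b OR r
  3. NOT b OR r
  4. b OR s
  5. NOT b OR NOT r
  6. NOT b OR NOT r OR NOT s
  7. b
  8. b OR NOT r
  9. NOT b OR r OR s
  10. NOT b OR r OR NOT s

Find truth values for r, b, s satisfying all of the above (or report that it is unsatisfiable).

Case b = True:
  (NOT b OR r) forces r = True.
  Clause (NOT b OR NOT r) is falsified — contradiction.
Case b = False:
  Clause (b) is falsified — contradiction.
Both cases fail, so the formula is unsatisfiable.

Unsatisfiable — no assignment works.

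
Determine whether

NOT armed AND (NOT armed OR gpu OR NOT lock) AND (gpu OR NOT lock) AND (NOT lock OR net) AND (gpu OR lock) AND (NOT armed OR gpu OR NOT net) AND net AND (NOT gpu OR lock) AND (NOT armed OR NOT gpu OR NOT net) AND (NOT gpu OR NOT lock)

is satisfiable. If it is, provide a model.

No satisfying assignment exists.

Case lock = True:
  (NOT armed) forces armed = False.
  (gpu OR NOT lock) forces gpu = True.
  Clause (NOT gpu OR NOT lock) is falsified — contradiction.
Case lock = False:
  (NOT armed) forces armed = False.
  (gpu OR lock) forces gpu = True.
  Clause (NOT gpu OR lock) is falsified — contradiction.
Both cases fail, so the formula is unsatisfiable.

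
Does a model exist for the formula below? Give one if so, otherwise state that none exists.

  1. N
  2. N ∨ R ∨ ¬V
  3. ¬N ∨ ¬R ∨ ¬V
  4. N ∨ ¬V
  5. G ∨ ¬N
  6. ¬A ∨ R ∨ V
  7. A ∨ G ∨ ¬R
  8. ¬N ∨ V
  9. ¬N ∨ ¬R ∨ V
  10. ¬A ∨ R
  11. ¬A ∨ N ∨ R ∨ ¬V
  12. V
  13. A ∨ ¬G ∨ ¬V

Unsatisfiable — no assignment works.

Case N = True:
  (G ∨ ¬N) forces G = True.
  (¬N ∨ V) forces V = True.
  (¬N ∨ ¬R ∨ ¬V) forces R = False.
  (¬A ∨ R) forces A = False.
  Clause (A ∨ ¬G ∨ ¬V) is falsified — contradiction.
Case N = False:
  Clause (N) is falsified — contradiction.
Both cases fail, so the formula is unsatisfiable.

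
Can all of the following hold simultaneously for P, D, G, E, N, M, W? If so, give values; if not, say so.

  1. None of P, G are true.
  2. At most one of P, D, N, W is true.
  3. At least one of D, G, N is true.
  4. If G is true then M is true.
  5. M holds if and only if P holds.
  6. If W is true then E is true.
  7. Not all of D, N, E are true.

P: False, D: False, G: False, E: True, N: True, M: False, W: False

  (1) {P, G}: 0 true — none ✓
  (2) {P, D, N, W}: 1 true — at most one ✓
  (3) {D, G, N}: 1 true — at least one ✓
  (4) G=F ⇒ M: vacuous ✓
  (5) M=F, P=F — same ✓
  (6) W=F ⇒ E: vacuous ✓
  (7) {D, N, E}: 2/3 true — not all ✓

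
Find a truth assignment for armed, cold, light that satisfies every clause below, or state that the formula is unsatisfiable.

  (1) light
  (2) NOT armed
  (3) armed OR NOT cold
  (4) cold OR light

armed = False; cold = False; light = True

Unit clause (light) forces light = True.
Unit clause (NOT armed) forces armed = False.
In (armed OR NOT cold) only NOT cold is left, so cold = False.
All clauses satisfied.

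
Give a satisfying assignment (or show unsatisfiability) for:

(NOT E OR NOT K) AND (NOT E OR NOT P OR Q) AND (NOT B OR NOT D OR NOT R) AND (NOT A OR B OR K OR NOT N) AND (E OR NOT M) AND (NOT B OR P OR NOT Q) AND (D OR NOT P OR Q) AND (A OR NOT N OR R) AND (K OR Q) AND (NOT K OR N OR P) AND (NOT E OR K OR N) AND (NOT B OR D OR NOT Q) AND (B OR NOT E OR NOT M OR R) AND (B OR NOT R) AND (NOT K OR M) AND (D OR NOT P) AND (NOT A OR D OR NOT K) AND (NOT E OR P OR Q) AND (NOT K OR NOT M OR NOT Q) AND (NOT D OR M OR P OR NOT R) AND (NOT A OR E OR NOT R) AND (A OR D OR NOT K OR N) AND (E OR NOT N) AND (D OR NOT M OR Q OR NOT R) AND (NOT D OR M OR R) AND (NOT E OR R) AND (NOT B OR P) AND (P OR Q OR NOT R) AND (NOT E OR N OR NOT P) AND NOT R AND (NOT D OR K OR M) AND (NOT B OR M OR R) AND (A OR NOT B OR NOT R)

M=F, A=F, Q=T, D=F, E=F, R=F, N=F, K=F, B=F, P=F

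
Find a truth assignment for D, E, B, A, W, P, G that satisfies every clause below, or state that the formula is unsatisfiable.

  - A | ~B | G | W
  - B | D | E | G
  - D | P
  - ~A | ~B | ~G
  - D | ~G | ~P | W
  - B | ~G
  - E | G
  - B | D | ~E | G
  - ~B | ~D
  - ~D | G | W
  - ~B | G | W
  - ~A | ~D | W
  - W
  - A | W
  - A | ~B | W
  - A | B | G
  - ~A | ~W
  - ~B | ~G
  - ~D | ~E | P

Unit clause (W) forces W = True.
In (~A | ~W) only ~A is left, so A = False.
Try D = True:
  (~B | ~D) forces B = False.
  (B | ~G) forces G = False.
  clause (A | B | G) is falsified — backtrack.
So D = False.
  then (D | P) forces P = True.
Set E = True.
Set B = True.
  then (~B | ~G) forces G = False.
All clauses satisfied.

D: False, E: True, B: True, A: False, W: True, P: True, G: False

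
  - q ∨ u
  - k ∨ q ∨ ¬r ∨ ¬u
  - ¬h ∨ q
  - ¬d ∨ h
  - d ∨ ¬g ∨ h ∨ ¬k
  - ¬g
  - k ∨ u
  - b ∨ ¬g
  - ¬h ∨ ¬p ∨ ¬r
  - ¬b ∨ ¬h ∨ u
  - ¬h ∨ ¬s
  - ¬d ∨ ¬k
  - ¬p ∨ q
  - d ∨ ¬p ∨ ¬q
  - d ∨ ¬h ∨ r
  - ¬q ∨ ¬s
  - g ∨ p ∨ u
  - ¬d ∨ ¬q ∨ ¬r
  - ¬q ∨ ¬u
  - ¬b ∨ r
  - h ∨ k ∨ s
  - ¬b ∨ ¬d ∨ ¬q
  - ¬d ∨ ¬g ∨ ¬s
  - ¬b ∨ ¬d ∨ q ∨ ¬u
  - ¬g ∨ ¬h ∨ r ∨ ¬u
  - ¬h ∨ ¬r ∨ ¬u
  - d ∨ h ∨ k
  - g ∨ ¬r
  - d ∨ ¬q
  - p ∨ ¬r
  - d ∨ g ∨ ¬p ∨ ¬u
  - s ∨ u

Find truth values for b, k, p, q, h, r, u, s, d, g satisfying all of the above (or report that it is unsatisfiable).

Unit clause (¬g) forces g = False.
In (g ∨ ¬r) only ¬r is left, so r = False.
In (¬b ∨ r) only ¬b is left, so b = False.
Set k = True.
  then (¬d ∨ ¬k) forces d = False.
  then (d ∨ ¬h ∨ r) forces h = False.
  then (d ∨ ¬q) forces q = False.
  then (q ∨ u) forces u = True.
  then (¬p ∨ q) forces p = False.
Set s = True.
All clauses satisfied.

b = False, k = True, p = False, q = False, h = False, r = False, u = True, s = True, d = False, g = False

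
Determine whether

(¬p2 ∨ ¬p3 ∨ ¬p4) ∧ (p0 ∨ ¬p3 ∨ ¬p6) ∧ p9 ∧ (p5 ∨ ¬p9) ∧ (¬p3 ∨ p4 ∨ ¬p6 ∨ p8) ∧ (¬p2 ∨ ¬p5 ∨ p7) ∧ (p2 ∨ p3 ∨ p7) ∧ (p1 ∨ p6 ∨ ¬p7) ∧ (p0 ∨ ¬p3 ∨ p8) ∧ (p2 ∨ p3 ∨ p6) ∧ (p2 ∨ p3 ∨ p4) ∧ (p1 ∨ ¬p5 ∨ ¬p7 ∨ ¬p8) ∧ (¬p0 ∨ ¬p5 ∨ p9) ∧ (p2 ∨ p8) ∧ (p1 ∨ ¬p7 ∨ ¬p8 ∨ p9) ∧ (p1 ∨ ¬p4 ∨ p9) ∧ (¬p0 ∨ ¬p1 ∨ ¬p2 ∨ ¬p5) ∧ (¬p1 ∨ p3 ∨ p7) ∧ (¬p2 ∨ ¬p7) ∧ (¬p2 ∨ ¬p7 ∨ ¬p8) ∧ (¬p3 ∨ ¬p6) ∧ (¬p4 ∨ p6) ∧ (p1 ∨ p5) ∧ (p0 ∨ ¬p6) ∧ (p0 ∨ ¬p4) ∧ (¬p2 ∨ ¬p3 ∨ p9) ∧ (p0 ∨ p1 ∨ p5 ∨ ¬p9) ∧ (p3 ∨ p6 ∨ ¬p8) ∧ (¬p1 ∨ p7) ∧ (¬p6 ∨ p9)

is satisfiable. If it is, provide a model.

p0 = False, p1 = False, p2 = False, p3 = True, p4 = False, p5 = True, p6 = False, p7 = False, p8 = True, p9 = True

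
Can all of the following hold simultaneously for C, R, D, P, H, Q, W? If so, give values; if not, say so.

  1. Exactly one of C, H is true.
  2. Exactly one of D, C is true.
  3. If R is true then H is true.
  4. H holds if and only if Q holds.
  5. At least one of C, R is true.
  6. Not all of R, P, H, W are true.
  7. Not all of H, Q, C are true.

C: True, R: False, D: False, P: True, H: False, Q: False, W: True

  (1) {C, H}: 1 true — exactly one ✓
  (2) {D, C}: 1 true — exactly one ✓
  (3) R=F ⇒ H: vacuous ✓
  (4) H=F, Q=F — same ✓
  (5) {C, R}: 1 true — at least one ✓
  (6) {R, P, H, W}: 2/4 true — not all ✓
  (7) {H, Q, C}: 1/3 true — not all ✓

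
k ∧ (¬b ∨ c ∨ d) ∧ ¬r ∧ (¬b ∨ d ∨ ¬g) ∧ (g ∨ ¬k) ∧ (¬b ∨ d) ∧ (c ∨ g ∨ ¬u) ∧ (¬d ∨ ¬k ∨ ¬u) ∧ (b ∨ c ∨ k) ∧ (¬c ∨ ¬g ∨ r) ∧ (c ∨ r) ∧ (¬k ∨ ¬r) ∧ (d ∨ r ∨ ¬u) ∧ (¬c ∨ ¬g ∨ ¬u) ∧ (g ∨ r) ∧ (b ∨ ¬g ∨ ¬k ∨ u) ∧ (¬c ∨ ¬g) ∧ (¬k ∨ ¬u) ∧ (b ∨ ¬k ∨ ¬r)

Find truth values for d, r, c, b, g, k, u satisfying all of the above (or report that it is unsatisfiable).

Unsatisfiable

Case r = True:
  Clause (¬r) is falsified — contradiction.
Case r = False:
  (k) forces k = True.
  (g ∨ ¬k) forces g = True.
  (¬c ∨ ¬g ∨ r) forces c = False.
  Clause (c ∨ r) is falsified — contradiction.
Both cases fail, so the formula is unsatisfiable.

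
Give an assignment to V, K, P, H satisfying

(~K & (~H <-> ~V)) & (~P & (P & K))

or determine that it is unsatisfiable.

Case K = True: the conjunct ~K is False.
Case K = False: the conjunct K is False.
Both cases fail — unsatisfiable.

The formula is unsatisfiable.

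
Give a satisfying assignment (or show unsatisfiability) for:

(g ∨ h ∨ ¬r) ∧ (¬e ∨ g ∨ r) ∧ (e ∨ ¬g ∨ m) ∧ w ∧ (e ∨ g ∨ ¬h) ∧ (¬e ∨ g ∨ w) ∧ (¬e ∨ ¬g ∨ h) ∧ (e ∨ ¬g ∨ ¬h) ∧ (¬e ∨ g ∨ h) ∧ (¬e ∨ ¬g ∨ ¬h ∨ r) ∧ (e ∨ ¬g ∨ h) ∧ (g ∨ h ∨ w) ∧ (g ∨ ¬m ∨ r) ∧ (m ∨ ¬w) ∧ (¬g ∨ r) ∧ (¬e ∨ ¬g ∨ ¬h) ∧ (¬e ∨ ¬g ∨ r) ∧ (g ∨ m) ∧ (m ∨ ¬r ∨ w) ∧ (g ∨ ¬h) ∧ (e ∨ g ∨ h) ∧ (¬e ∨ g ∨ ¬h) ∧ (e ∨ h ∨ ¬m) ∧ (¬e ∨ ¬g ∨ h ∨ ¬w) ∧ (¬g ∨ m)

Case h = True:
  (w) forces w = True.
  (m ∨ ¬w) forces m = True.
  (g ∨ ¬h) forces g = True.
  (e ∨ ¬g ∨ ¬h) forces e = True.
  Clause (¬e ∨ ¬g ∨ ¬h) is falsified — contradiction.
Case h = False:
  (w) forces w = True.
  (m ∨ ¬w) forces m = True.
  (e ∨ h ∨ ¬m) forces e = True.
  (¬e ∨ ¬g ∨ h) forces g = False.
  Clause (¬e ∨ g ∨ h) is falsified — contradiction.
Both cases fail, so the formula is unsatisfiable.

The formula is unsatisfiable.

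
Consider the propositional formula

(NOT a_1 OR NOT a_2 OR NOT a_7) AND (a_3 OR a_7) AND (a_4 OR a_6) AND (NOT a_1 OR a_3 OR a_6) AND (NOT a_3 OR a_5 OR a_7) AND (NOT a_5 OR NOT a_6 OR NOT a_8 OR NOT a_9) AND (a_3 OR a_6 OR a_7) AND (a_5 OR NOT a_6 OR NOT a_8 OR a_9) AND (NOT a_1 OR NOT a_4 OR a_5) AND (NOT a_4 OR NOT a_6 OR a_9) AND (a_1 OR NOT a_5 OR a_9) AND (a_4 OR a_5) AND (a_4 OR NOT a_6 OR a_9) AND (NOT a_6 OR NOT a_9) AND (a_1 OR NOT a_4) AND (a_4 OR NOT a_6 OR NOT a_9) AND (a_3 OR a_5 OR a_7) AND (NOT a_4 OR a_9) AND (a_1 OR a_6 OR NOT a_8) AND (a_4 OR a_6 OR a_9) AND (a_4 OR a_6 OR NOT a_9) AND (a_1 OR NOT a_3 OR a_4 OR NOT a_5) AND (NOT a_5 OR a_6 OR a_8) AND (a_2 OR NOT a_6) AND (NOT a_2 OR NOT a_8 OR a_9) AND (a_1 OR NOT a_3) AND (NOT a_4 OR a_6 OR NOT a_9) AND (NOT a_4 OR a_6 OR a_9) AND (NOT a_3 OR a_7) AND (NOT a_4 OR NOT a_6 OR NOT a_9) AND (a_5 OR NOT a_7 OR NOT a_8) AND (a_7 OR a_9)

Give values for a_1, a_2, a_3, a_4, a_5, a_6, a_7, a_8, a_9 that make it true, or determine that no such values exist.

No satisfying assignment exists.

Case a_9 = True:
  (NOT a_6 OR NOT a_9) forces a_6 = False.
  (a_4 OR a_6) forces a_4 = True.
  Clause (NOT a_4 OR a_6 OR NOT a_9) is falsified — contradiction.
Case a_9 = False:
  (NOT a_4 OR a_9) forces a_4 = False.
  (a_4 OR a_6) forces a_6 = True.
  Clause (a_4 OR NOT a_6 OR a_9) is falsified — contradiction.
Both cases fail, so the formula is unsatisfiable.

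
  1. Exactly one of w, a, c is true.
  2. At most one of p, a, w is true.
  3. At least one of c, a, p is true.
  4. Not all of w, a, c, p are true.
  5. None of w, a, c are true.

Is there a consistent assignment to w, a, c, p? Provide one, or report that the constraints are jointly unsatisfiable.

Case w = True:
  Constraint (5) is violated (w=T) — contradiction.
Case w = False:
  (5) forces a = False.
  (1) with w=F, a=F forces c = True.
  Constraint (5) is violated (c=T) — contradiction.
Both cases fail — unsatisfiable.

No satisfying assignment exists.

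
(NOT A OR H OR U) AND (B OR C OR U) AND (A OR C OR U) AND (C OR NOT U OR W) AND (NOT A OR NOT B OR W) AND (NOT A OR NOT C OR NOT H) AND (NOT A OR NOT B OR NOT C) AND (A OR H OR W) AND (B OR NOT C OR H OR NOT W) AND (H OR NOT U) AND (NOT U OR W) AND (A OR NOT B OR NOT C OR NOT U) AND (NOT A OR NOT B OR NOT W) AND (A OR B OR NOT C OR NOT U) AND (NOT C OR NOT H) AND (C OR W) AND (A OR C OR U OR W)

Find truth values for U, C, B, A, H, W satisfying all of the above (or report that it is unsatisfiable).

U = True; C = False; B = False; A = True; H = True; W = True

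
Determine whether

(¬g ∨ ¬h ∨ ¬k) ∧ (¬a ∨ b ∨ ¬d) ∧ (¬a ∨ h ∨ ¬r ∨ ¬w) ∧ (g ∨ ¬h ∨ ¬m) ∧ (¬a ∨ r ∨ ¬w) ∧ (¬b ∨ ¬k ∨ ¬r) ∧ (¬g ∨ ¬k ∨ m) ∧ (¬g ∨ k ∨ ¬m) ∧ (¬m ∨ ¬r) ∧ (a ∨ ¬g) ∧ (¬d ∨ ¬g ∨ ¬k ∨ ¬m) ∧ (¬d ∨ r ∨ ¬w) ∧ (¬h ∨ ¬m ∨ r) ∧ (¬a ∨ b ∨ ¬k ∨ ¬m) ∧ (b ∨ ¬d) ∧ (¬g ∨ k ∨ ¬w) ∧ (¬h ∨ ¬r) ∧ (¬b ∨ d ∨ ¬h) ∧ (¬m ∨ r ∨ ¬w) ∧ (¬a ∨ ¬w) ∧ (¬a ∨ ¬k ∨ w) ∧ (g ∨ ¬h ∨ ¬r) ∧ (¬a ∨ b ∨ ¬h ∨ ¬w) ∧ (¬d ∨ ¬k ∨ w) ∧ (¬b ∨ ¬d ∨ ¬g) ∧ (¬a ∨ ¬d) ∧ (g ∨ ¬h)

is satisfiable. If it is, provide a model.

w = True, m = False, k = False, b = True, d = False, g = False, h = False, r = True, a = False

Set w = True.
  then (¬a ∨ ¬w) forces a = False.
  then (a ∨ ¬g) forces g = False.
  then (g ∨ ¬h) forces h = False.
Set m = False.
Set k = False.
Set b = True.
Set d = False.
Set r = True.
All clauses satisfied.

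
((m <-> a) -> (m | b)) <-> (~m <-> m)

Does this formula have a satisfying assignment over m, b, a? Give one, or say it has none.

m=F; b=F; a=F

  ((m <-> a) -> (m | b)) <-> (~m <-> m) = True
    (m <-> a) -> (m | b) = False
      m <-> a = True
      m | b = False
    ~m <-> m = False
      ~m = True
The formula evaluates to True.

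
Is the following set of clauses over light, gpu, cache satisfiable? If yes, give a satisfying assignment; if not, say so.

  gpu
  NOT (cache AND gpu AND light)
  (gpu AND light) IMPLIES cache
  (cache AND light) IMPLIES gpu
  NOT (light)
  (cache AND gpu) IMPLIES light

light=F, gpu=T, cache=F

Unit clause (gpu) forces gpu = True.
Unit clause (NOT light) forces light = False.
In (NOT cache OR NOT gpu OR light) only NOT cache is left, so cache = False.
All clauses satisfied.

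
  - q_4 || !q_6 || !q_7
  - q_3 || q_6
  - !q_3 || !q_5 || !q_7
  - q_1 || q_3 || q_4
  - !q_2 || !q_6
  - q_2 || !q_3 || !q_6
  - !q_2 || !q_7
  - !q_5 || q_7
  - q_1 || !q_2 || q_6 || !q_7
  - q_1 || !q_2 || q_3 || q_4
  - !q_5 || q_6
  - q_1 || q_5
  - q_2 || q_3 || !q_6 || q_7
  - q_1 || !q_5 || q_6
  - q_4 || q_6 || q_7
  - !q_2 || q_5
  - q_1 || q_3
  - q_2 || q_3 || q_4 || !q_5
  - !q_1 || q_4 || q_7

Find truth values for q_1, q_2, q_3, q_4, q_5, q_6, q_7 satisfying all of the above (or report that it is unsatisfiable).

Try q_1 = False:
  (q_1 || q_5) forces q_5 = True.
  (!q_5 || q_7) forces q_7 = True.
  (!q_3 || !q_5 || !q_7) forces q_3 = False.
  clause (q_1 || q_3) is falsified — backtrack.
So q_1 = True.
Set q_2 = False.
Set q_3 = True.
  then (q_2 || !q_3 || !q_6) forces q_6 = False.
  then (!q_5 || q_6) forces q_5 = False.
Set q_4 = True.
Set q_7 = False.
All clauses satisfied.

q_1 = True; q_2 = False; q_3 = True; q_4 = True; q_5 = False; q_6 = False; q_7 = False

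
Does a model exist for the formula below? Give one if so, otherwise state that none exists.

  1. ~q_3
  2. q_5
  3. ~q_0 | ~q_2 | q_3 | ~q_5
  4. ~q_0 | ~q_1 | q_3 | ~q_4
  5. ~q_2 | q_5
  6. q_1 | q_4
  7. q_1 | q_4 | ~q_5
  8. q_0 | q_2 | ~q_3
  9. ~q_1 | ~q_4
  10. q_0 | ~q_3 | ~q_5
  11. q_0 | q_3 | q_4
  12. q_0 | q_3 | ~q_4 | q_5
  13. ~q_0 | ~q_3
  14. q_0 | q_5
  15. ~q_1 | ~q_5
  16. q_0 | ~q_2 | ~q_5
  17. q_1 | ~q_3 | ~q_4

Unit clause (~q_3) forces q_3 = False.
Unit clause (q_5) forces q_5 = True.
In (~q_1 | ~q_5) only ~q_1 is left, so q_1 = False.
In (q_1 | q_4) only q_4 is left, so q_4 = True.
Set q_0 = False.
  then (q_0 | ~q_2 | ~q_5) forces q_2 = False.
All clauses satisfied.

q_0 = False; q_1 = False; q_2 = False; q_3 = False; q_4 = True; q_5 = True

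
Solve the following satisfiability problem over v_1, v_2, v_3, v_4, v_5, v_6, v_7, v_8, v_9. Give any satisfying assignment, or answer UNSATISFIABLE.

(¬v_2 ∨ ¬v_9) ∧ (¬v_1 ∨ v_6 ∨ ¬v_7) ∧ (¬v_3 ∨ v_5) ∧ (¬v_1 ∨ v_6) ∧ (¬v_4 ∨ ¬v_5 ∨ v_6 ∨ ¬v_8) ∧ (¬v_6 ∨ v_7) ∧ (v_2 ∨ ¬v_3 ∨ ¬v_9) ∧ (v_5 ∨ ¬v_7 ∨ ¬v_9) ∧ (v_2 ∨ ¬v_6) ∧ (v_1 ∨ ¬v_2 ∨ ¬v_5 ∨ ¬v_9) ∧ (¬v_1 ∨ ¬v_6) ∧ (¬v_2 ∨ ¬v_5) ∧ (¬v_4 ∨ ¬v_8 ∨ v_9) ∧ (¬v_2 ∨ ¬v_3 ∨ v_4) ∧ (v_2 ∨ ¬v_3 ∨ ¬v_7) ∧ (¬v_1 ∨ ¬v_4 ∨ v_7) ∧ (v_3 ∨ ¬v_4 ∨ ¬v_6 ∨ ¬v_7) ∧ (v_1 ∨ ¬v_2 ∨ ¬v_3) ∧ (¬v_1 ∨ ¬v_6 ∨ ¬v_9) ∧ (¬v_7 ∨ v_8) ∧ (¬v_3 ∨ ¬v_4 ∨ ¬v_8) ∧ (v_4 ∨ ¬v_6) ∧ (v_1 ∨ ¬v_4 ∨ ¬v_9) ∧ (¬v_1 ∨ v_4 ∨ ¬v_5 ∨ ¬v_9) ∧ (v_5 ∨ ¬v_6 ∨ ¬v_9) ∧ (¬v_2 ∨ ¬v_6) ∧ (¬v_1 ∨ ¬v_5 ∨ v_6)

Try v_1 = True:
  (¬v_1 ∨ v_6) forces v_6 = True.
  clause (¬v_1 ∨ ¬v_6) is falsified — backtrack.
So v_1 = False.
Set v_2 = False.
  then (v_2 ∨ ¬v_6) forces v_6 = False.
Set v_3 = False.
Set v_4 = False.
Set v_5 = False.
Set v_7 = False.
Set v_8 = True.
Set v_9 = True.
All clauses satisfied.

v_1 = False, v_2 = False, v_3 = False, v_4 = False, v_5 = False, v_6 = False, v_7 = False, v_8 = True, v_9 = True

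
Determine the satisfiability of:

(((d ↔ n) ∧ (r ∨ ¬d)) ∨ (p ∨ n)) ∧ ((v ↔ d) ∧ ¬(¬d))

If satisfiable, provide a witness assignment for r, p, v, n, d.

r: True; p: True; v: True; n: True; d: True

  ((d ↔ n) ∧ (r ∨ ¬d)) ∨ (p ∨ n) = True
    (d ↔ n) ∧ (r ∨ ¬d) = True
      d ↔ n = True
      r ∨ ¬d = True
        ¬d = False
    p ∨ n = True
  (v ↔ d) ∧ ¬(¬d) = True
    v ↔ d = True
    ¬(¬d) = True
      ¬d = False
Both conjuncts True, so the formula holds.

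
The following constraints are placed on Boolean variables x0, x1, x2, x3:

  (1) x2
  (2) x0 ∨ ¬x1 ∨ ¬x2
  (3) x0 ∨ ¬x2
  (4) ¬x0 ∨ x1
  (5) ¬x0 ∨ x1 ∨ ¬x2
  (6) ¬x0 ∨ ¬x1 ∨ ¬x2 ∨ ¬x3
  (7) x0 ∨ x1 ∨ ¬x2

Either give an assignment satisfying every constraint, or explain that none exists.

x0 = True; x1 = True; x2 = True; x3 = False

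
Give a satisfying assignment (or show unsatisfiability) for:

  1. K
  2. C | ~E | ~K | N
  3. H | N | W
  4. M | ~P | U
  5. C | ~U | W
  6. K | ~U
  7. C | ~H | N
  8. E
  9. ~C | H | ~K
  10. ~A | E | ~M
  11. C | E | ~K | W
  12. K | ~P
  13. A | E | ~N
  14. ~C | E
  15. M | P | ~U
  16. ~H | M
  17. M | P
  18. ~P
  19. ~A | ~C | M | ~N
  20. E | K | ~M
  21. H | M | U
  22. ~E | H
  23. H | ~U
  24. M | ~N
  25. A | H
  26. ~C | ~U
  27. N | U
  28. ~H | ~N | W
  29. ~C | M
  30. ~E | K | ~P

C = False, E = True, U = True, N = True, M = True, P = False, K = True, A = True, H = True, W = True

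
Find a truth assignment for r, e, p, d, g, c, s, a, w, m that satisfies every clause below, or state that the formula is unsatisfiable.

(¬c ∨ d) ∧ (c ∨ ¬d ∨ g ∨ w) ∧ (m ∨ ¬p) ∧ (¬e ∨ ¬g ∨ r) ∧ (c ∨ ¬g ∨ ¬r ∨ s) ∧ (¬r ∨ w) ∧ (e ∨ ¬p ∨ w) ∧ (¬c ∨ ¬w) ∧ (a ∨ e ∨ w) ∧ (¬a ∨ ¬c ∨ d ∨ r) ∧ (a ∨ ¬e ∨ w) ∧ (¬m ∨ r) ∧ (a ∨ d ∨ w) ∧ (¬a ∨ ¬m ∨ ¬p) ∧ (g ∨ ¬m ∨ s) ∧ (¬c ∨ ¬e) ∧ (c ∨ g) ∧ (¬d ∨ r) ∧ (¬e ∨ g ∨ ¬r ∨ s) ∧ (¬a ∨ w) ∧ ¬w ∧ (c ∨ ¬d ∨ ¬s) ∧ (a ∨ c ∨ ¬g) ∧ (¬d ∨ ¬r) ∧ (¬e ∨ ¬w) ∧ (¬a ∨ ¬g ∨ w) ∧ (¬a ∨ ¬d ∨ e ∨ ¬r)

UNSATISFIABLE

Case a = True:
  (¬a ∨ w) forces w = True.
  Clause (¬w) is falsified — contradiction.
Case a = False:
  (¬w) forces w = False.
  (¬r ∨ w) forces r = False.
  (a ∨ e ∨ w) forces e = True.
  Clause (a ∨ ¬e ∨ w) is falsified — contradiction.
Both cases fail, so the formula is unsatisfiable.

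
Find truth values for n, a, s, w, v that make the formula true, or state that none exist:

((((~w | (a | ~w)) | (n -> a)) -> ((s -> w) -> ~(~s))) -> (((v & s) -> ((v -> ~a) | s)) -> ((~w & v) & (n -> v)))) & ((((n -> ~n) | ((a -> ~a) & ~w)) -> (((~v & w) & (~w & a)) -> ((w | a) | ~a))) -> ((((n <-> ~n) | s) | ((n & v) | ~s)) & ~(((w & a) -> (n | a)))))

The formula is unsatisfiable.

The conjunct (((n -> ~n) | ((a -> ~a) & ~w)) -> (((~v & w) & (~w & a)) -> ((w | a) | ~a))) -> ((((n <-> ~n) | s) | ((n & v) | ~s)) & ~(((w & a) -> (n | a)))) is unsatisfiable on its own:
  a = True: this becomes ((n -> ~n) -> True) -> ((((n <-> ~n) | s) | ((n & v) | ~s)) & False) = False.
  a = False: this becomes (((n -> ~n) | ~w) -> True) -> ((((n <-> ~n) | s) | ((n & v) | ~s)) & False) = False.
So the whole conjunction is unsatisfiable.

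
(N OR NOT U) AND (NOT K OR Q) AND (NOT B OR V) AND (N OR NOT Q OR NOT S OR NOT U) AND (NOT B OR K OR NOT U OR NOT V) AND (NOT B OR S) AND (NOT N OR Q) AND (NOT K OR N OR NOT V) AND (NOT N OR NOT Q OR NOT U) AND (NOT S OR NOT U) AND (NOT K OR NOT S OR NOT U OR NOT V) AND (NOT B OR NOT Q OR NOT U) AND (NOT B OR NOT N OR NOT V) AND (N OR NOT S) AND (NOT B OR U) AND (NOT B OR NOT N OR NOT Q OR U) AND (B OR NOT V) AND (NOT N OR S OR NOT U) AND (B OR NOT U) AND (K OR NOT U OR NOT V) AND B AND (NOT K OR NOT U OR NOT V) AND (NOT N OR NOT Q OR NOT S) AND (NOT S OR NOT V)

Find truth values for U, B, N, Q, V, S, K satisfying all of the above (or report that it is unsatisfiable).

Unsatisfiable — no assignment works.

Case B = True:
  (NOT B OR V) forces V = True.
  (NOT B OR S) forces S = True.
  Clause (NOT S OR NOT V) is falsified — contradiction.
Case B = False:
  Clause (B) is falsified — contradiction.
Both cases fail, so the formula is unsatisfiable.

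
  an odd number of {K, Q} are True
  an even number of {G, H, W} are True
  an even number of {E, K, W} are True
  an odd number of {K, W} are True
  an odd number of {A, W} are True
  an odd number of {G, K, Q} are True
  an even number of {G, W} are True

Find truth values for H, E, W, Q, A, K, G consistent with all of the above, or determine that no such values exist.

H=F, E=T, W=F, Q=F, A=T, K=T, G=F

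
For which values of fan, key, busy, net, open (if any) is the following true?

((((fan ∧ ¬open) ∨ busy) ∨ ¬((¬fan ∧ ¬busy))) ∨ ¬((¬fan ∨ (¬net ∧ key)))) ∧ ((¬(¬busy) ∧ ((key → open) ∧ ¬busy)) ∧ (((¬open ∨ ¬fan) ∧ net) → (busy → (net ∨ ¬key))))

Case busy = True: the conjunct ¬busy is False.
Case busy = False: the conjunct ¬(¬busy) becomes ¬(¬False) = False.
Both cases fail — unsatisfiable.

UNSATISFIABLE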